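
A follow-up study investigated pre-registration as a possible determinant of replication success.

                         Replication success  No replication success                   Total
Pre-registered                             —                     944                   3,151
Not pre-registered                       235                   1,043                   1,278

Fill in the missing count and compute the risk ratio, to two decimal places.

The missing cell is in the exposed row: 3151 − 944 = 2207.
So a = 2207, b = 944, c = 235, d = 1043.
RR = [a/(a+b)] / [c/(c+d)] = (2207/3151) / (235/1278) = 0.70041/0.18388 = 3.80905

3.81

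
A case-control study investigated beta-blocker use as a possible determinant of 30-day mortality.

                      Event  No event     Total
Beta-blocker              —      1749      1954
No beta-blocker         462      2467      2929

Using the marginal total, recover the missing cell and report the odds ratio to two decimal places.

0.63

The missing cell is in the exposed row: 1954 − 1749 = 205.
So a = 205, b = 1749, c = 462, d = 2467.
OR = (a·d)/(b·c) = (205 × 2467) / (1749 × 462) = 505735 / 808038 = 0.62588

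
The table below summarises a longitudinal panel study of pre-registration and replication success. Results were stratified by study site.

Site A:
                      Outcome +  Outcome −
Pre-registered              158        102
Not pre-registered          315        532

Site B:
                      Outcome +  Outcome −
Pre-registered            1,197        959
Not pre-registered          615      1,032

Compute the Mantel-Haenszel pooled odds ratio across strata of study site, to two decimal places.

OR_MH = Σ(aᵢdᵢ/nᵢ) / Σ(bᵢcᵢ/nᵢ), where nᵢ is the stratum total.
Stratum 1 (Site A): n = 1107; a·d/n = 158·532/1107 = 75.9313; b·c/n = 102·315/1107 = 29.0244
Stratum 2 (Site B): n = 3803; a·d/n = 1197·1032/3803 = 324.8236; b·c/n = 959·615/3803 = 155.0841
OR_MH = (75.9313 + 324.8236) / (29.0244 + 155.0841) = 400.7549 / 184.1085 = 2.17673

2.18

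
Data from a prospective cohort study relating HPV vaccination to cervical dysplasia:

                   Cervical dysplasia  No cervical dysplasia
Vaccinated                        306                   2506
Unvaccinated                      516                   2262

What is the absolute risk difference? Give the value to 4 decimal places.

Cells: a = 306, b = 2506, c = 516, d = 2262.
Risk in exposed = 306/2812 = 0.108819; risk in unexposed = 516/2778 = 0.185745.
Risk difference = 0.108819 − 0.185745 = -0.076926

-0.0769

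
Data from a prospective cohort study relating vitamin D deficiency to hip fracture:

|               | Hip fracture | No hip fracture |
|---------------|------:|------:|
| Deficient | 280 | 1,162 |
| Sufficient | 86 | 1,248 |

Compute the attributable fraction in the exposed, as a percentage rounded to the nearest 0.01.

Cells: a = 280, b = 1162, c = 86, d = 1248.
Risk in exposed = 280/1442 = 0.19417; risk in unexposed = 86/1334 = 0.06447.
RR = 0.19417/0.06447 = 3.01197
AR% = (RR − 1)/RR × 100 = (3.01197 − 1)/3.01197 × 100 = 66.7991%

66.80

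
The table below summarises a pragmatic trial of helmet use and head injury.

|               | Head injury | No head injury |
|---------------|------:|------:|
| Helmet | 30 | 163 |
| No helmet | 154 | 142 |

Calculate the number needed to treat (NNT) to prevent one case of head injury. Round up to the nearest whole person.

3

Risk in treated group = 30/193 = 0.15544; risk in control = 154/296 = 0.52027.
Absolute risk reduction = 0.52027 − 0.15544 = 0.36483
NNT = 1 / ARR = 1 / 0.36483 = 2.741 → round up → 3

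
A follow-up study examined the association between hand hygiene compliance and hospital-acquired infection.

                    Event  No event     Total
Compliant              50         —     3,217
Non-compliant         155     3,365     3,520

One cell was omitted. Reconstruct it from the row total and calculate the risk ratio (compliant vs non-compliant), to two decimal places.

The missing cell is in the exposed row: 3217 − 50 = 3167.
So a = 50, b = 3167, c = 155, d = 3365.
RR = [a/(a+b)] / [c/(c+d)] = (50/3217) / (155/3520) = 0.01554/0.04403 = 0.35296

0.35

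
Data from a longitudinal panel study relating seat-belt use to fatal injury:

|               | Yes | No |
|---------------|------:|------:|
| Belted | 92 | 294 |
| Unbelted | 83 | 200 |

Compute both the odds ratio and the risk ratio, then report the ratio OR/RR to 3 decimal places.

0.928

Cells: a = 92, b = 294, c = 83, d = 200.
OR = (92·200)/(294·83) = 18400/24402 = 0.75404
Risk in exposed = 92/386 = 0.23834; risk in unexposed = 83/283 = 0.29329; RR = 0.81266
OR/RR = 0.75404 / 0.81266 = 0.92786
The outcome is not rare, so the OR lies further from 1 than the RR.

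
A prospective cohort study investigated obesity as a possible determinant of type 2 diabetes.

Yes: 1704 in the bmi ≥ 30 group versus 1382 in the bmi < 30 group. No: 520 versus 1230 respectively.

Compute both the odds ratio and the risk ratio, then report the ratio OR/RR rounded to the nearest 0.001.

2.014

From the description: a = 1704, b = 520, c = 1382, d = 1230.
OR = (1704·1230)/(520·1382) = 2095920/718640 = 2.91651
Risk in exposed = 1704/2224 = 0.76619; risk in unexposed = 1382/2612 = 0.52910; RR = 1.44810
OR/RR = 2.91651 / 1.44810 = 2.01402
The outcome is not rare, so the OR lies further from 1 than the RR.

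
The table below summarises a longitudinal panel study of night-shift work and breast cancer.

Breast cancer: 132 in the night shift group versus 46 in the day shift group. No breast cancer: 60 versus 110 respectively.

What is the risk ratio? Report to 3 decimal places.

From the description: a = 132, b = 60, c = 46, d = 110.
Risk in exposed = 132/192 = 0.68750; risk in unexposed = 46/156 = 0.29487.
RR = 0.68750 / 0.29487 = 2.33152
The risk among the exposed is 2.33 times that among the unexposed.

2.332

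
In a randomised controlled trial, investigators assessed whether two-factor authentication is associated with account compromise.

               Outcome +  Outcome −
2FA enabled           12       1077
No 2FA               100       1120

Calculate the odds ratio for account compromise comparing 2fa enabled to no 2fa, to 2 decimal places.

Cells: a = 12, b = 1077, c = 100, d = 1120.
OR = (a·d)/(b·c) = (12 × 1120) / (1077 × 100) = 13440 / 107700 = 0.12479
Exposure is associated with lower odds of account compromise (OR = 0.12 < 1).

0.12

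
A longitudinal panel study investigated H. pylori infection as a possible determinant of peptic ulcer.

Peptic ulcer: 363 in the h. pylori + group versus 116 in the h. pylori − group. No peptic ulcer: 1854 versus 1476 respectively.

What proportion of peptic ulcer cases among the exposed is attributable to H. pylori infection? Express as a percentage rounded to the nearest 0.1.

From the description: a = 363, b = 1854, c = 116, d = 1476.
Risk in exposed = 363/2217 = 0.16373; risk in unexposed = 116/1592 = 0.07286.
RR = 0.16373/0.07286 = 2.24712
AR% = (RR − 1)/RR × 100 = (2.24712 − 1)/2.24712 × 100 = 55.4986%

55.5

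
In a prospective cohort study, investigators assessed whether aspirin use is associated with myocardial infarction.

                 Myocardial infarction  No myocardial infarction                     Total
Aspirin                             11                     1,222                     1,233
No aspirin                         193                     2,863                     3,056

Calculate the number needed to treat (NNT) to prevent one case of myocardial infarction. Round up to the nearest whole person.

19

Risk in treated group = 11/1233 = 0.00892; risk in control = 193/3056 = 0.06315.
Absolute risk reduction = 0.06315 − 0.00892 = 0.05423
NNT = 1 / ARR = 1 / 0.05423 = 18.439 → round up → 19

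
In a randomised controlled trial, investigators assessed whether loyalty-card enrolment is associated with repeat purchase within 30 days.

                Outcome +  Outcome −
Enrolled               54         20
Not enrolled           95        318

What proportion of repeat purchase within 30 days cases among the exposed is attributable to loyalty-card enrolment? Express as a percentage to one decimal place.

68.5

Cells: a = 54, b = 20, c = 95, d = 318.
Risk in exposed = 54/74 = 0.72973; risk in unexposed = 95/413 = 0.23002.
RR = 0.72973/0.23002 = 3.17240
AR% = (RR − 1)/RR × 100 = (3.17240 − 1)/3.17240 × 100 = 68.4782%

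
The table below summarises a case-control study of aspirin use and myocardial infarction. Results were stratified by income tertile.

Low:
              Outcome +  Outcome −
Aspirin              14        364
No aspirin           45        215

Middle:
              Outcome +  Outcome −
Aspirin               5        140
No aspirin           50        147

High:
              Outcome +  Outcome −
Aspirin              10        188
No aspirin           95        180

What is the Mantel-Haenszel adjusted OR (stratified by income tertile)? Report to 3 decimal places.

OR_MH = Σ(aᵢdᵢ/nᵢ) / Σ(bᵢcᵢ/nᵢ), where nᵢ is the stratum total.
Stratum 1 (Low): n = 638; a·d/n = 14·215/638 = 4.7179; b·c/n = 364·45/638 = 25.6740
Stratum 2 (Middle): n = 342; a·d/n = 5·147/342 = 2.1491; b·c/n = 140·50/342 = 20.4678
Stratum 3 (High): n = 473; a·d/n = 10·180/473 = 3.8055; b·c/n = 188·95/473 = 37.7590
OR_MH = (4.7179 + 2.1491 + 3.8055) / (25.6740 + 20.4678 + 37.7590) = 10.6725 / 83.9008 = 0.12720

0.127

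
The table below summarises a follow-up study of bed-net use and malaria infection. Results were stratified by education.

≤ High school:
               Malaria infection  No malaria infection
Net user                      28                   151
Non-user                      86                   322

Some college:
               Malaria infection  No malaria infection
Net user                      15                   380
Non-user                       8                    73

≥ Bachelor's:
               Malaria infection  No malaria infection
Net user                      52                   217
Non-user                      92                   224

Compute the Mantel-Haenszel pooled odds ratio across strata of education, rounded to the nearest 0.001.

OR_MH = Σ(aᵢdᵢ/nᵢ) / Σ(bᵢcᵢ/nᵢ), where nᵢ is the stratum total.
Stratum 1 (≤ High school): n = 587; a·d/n = 28·322/587 = 15.3595; b·c/n = 151·86/587 = 22.1227
Stratum 2 (Some college): n = 476; a·d/n = 15·73/476 = 2.3004; b·c/n = 380·8/476 = 6.3866
Stratum 3 (≥ Bachelor's): n = 585; a·d/n = 52·224/585 = 19.9111; b·c/n = 217·92/585 = 34.1265
OR_MH = (15.3595 + 2.3004 + 19.9111) / (22.1227 + 6.3866 + 34.1265) = 37.5710 / 62.6357 = 0.59983

0.600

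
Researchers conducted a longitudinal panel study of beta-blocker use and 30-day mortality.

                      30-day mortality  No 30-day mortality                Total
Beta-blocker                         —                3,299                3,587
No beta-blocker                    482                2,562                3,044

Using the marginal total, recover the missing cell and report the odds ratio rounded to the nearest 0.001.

0.464

The missing cell is in the exposed row: 3587 − 3299 = 288.
So a = 288, b = 3299, c = 482, d = 2562.
OR = (a·d)/(b·c) = (288 × 2562) / (3299 × 482) = 737856 / 1590118 = 0.46403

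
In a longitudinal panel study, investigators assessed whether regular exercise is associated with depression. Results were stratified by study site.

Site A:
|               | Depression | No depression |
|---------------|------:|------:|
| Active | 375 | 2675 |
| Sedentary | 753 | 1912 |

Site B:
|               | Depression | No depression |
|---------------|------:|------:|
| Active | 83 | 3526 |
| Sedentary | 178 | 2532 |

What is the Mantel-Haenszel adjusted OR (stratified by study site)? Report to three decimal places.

OR_MH = Σ(aᵢdᵢ/nᵢ) / Σ(bᵢcᵢ/nᵢ), where nᵢ is the stratum total.
Stratum 1 (Site A): n = 5715; a·d/n = 375·1912/5715 = 125.4593; b·c/n = 2675·753/5715 = 352.4541
Stratum 2 (Site B): n = 6319; a·d/n = 83·2532/6319 = 33.2578; b·c/n = 3526·178/6319 = 99.3239
OR_MH = (125.4593 + 33.2578) / (352.4541 + 99.3239) = 158.7171 / 451.7780 = 0.35132

0.351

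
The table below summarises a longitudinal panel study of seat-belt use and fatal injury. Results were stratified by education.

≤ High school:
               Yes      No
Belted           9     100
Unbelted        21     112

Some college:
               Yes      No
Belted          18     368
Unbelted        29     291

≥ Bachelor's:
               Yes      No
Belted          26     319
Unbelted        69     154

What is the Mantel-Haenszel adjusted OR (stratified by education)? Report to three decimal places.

0.298

OR_MH = Σ(aᵢdᵢ/nᵢ) / Σ(bᵢcᵢ/nᵢ), where nᵢ is the stratum total.
Stratum 1 (≤ High school): n = 242; a·d/n = 9·112/242 = 4.1653; b·c/n = 100·21/242 = 8.6777
Stratum 2 (Some college): n = 706; a·d/n = 18·291/706 = 7.4193; b·c/n = 368·29/706 = 15.1161
Stratum 3 (≥ Bachelor's): n = 568; a·d/n = 26·154/568 = 7.0493; b·c/n = 319·69/568 = 38.7518
OR_MH = (4.1653 + 7.4193 + 7.0493) / (8.6777 + 15.1161 + 38.7518) = 18.6338 / 62.5456 = 0.29792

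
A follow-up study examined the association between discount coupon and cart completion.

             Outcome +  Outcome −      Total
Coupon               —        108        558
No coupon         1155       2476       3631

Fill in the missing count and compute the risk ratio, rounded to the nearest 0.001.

2.535

The missing cell is in the exposed row: 558 − 108 = 450.
So a = 450, b = 108, c = 1155, d = 2476.
RR = [a/(a+b)] / [c/(c+d)] = (450/558) / (1155/3631) = 0.80645/0.31809 = 2.53526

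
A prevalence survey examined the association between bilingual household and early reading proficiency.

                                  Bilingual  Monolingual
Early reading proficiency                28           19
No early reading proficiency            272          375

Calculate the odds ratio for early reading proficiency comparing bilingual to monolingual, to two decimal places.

Reading the table with exposure as columns: a = 28 (Bilingual, case), b = 272 (Bilingual, non-case), c = 19 (Monolingual, case), d = 375.
OR = (a·d)/(b·c) = (28 × 375) / (272 × 19) = 10500 / 5168 = 2.03173
The odds of early reading proficiency are about 2.03 times as high in the bilingual group.

2.03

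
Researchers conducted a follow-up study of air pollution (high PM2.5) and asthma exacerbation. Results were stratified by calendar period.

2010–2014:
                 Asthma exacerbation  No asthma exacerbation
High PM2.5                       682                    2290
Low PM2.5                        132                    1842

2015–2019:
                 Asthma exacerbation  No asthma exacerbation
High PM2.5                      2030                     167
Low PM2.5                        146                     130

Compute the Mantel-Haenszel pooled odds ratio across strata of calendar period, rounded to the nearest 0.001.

OR_MH = Σ(aᵢdᵢ/nᵢ) / Σ(bᵢcᵢ/nᵢ), where nᵢ is the stratum total.
Stratum 1 (2010–2014): n = 4946; a·d/n = 682·1842/4946 = 253.9919; b·c/n = 2290·132/4946 = 61.1161
Stratum 2 (2015–2019): n = 2473; a·d/n = 2030·130/2473 = 106.7125; b·c/n = 167·146/2473 = 9.8593
OR_MH = (253.9919 + 106.7125) / (61.1161 + 9.8593) = 360.7044 / 70.9753 = 5.08211

5.082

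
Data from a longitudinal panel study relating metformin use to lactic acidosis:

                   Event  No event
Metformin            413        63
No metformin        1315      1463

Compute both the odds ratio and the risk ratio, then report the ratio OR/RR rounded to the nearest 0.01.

3.98

Cells: a = 413, b = 63, c = 1315, d = 1463.
OR = (413·1463)/(63·1315) = 604219/82845 = 7.29337
Risk in exposed = 413/476 = 0.86765; risk in unexposed = 1315/2778 = 0.47336; RR = 1.83295
OR/RR = 7.29337 / 1.83295 = 3.97904
The outcome is not rare, so the OR lies further from 1 than the RR.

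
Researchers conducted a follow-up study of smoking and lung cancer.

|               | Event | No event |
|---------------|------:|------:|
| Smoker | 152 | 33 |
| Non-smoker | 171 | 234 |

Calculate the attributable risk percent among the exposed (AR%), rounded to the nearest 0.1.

48.6

Cells: a = 152, b = 33, c = 171, d = 234.
Risk in exposed = 152/185 = 0.82162; risk in unexposed = 171/405 = 0.42222.
RR = 0.82162/0.42222 = 1.94595
AR% = (RR − 1)/RR × 100 = (1.94595 − 1)/1.94595 × 100 = 48.6111%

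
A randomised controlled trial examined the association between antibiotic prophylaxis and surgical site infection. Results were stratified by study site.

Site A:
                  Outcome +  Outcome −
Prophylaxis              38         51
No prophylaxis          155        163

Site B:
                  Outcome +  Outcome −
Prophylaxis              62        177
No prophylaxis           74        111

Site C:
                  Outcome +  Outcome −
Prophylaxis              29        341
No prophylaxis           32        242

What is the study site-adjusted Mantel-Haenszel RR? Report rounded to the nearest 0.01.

0.73

RR_MH = Σ(aᵢ·n₀ᵢ/nᵢ) / Σ(cᵢ·n₁ᵢ/nᵢ), with n₁ᵢ = aᵢ+bᵢ (exposed), n₀ᵢ = cᵢ+dᵢ (unexposed), nᵢ = n₁ᵢ+n₀ᵢ.
Stratum 1 (Site A): n₁ = 89, n₀ = 318, n = 407; a·n₀/n = 38·318/407 = 29.6904; c·n₁/n = 155·89/407 = 33.8943
Stratum 2 (Site B): n₁ = 239, n₀ = 185, n = 424; a·n₀/n = 62·185/424 = 27.0519; c·n₁/n = 74·239/424 = 41.7123
Stratum 3 (Site C): n₁ = 370, n₀ = 274, n = 644; a·n₀/n = 29·274/644 = 12.3385; c·n₁/n = 32·370/644 = 18.3851
RR_MH = (29.6904 + 27.0519 + 12.3385) / (33.8943 + 41.7123 + 18.3851) = 69.0808 / 93.9917 = 0.73497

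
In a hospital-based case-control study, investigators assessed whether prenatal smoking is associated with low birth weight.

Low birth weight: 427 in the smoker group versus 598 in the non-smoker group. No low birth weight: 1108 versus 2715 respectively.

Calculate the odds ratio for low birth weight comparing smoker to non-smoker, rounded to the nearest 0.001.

1.750

From the description: a = 427, b = 1108, c = 598, d = 2715.
OR = (a·d)/(b·c) = (427 × 2715) / (1108 × 598) = 1159305 / 662584 = 1.74967
The odds of low birth weight are about 1.75 times as high in the smoker group.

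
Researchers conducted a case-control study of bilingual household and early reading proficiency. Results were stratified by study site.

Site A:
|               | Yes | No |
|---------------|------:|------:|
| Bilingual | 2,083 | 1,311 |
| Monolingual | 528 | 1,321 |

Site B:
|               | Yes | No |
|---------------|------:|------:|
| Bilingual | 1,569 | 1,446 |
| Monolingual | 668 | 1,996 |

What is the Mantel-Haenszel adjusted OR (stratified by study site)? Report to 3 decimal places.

OR_MH = Σ(aᵢdᵢ/nᵢ) / Σ(bᵢcᵢ/nᵢ), where nᵢ is the stratum total.
Stratum 1 (Site A): n = 5243; a·d/n = 2083·1321/5243 = 524.8222; b·c/n = 1311·528/5243 = 132.0252
Stratum 2 (Site B): n = 5679; a·d/n = 1569·1996/5679 = 551.4569; b·c/n = 1446·668/5679 = 170.0877
OR_MH = (524.8222 + 551.4569) / (132.0252 + 170.0877) = 1076.2792 / 302.1129 = 3.56251

3.563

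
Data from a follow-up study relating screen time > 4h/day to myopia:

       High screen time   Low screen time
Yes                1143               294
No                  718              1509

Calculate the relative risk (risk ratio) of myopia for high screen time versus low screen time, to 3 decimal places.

3.767

Reading the table with exposure as columns: a = 1143 (High screen time, case), b = 718 (High screen time, non-case), c = 294 (Low screen time, case), d = 1509.
Risk in exposed = 1143/1861 = 0.61419; risk in unexposed = 294/1803 = 0.16306.
RR = 0.61419 / 0.16306 = 3.76659
The risk among the exposed is 3.77 times that among the unexposed.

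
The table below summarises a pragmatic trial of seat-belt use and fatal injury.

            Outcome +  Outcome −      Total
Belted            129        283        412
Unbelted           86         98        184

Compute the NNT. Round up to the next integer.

7

Risk in treated group = 129/412 = 0.31311; risk in control = 86/184 = 0.46739.
Absolute risk reduction = 0.46739 − 0.31311 = 0.15428
NNT = 1 / ARR = 1 / 0.15428 = 6.482 → round up → 7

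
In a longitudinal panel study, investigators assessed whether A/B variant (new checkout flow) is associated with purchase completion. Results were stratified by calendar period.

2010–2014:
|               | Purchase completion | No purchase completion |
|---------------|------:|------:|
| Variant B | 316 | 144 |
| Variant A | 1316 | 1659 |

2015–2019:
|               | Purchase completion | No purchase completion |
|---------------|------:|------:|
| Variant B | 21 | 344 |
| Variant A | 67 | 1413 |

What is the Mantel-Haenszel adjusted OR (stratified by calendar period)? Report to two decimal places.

OR_MH = Σ(aᵢdᵢ/nᵢ) / Σ(bᵢcᵢ/nᵢ), where nᵢ is the stratum total.
Stratum 1 (2010–2014): n = 3435; a·d/n = 316·1659/3435 = 152.6183; b·c/n = 144·1316/3435 = 55.1686
Stratum 2 (2015–2019): n = 1845; a·d/n = 21·1413/1845 = 16.0829; b·c/n = 344·67/1845 = 12.4921
OR_MH = (152.6183 + 16.0829) / (55.1686 + 12.4921) = 168.7013 / 67.6607 = 2.49334

2.49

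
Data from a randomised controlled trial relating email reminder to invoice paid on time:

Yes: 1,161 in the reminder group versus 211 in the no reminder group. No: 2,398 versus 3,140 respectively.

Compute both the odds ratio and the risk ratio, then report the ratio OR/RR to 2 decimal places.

From the description: a = 1161, b = 2398, c = 211, d = 3140.
OR = (1161·3140)/(2398·211) = 3645540/505978 = 7.20494
Risk in exposed = 1161/3559 = 0.32622; risk in unexposed = 211/3351 = 0.06297; RR = 5.18079
OR/RR = 7.20494 / 5.18079 = 1.39070
The outcome is not rare, so the OR lies further from 1 than the RR.

1.39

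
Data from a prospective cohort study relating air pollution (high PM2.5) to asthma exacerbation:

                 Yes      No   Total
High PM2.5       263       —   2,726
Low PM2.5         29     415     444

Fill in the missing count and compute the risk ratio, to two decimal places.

1.48

The missing cell is in the exposed row: 2726 − 263 = 2463.
So a = 263, b = 2463, c = 29, d = 415.
RR = [a/(a+b)] / [c/(c+d)] = (263/2726) / (29/444) = 0.09648/0.06532 = 1.47712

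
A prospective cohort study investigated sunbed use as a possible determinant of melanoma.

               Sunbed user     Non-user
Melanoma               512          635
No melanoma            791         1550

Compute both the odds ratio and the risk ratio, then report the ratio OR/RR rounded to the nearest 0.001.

1.169

Reading the table with exposure as columns: a = 512 (Sunbed user, case), b = 791 (Sunbed user, non-case), c = 635 (Non-user, case), d = 1550.
OR = (512·1550)/(791·635) = 793600/502285 = 1.57998
Risk in exposed = 512/1303 = 0.39294; risk in unexposed = 635/2185 = 0.29062; RR = 1.35208
OR/RR = 1.57998 / 1.35208 = 1.16855
The outcome is not rare, so the OR lies further from 1 than the RR.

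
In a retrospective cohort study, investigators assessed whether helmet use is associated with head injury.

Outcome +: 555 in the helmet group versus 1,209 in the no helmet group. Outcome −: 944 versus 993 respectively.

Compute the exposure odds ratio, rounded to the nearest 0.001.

From the description: a = 555, b = 944, c = 1209, d = 993.
OR = (a·d)/(b·c) = (555 × 993) / (944 × 1209) = 551115 / 1141296 = 0.48289
Exposure is associated with lower odds of head injury (OR = 0.48 < 1).

0.483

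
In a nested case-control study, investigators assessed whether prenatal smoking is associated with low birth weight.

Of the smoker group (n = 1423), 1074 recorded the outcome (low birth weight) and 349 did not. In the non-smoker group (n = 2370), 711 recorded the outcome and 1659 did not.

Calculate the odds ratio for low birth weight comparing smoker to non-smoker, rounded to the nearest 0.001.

7.181

From the description: a = 1074, b = 349, c = 711, d = 1659.
OR = (a·d)/(b·c) = (1074 × 1659) / (349 × 711) = 1781766 / 248139 = 7.18052
The odds of low birth weight are about 7.18 times as high in the smoker group.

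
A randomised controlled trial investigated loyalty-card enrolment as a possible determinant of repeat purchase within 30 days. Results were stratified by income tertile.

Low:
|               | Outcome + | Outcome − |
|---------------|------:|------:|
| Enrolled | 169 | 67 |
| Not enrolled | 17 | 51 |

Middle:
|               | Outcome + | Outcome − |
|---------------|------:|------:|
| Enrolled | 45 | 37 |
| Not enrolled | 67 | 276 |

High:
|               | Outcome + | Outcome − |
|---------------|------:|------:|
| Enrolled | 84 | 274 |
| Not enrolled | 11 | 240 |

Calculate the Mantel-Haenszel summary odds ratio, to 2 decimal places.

OR_MH = Σ(aᵢdᵢ/nᵢ) / Σ(bᵢcᵢ/nᵢ), where nᵢ is the stratum total.
Stratum 1 (Low): n = 304; a·d/n = 169·51/304 = 28.3520; b·c/n = 67·17/304 = 3.7467
Stratum 2 (Middle): n = 425; a·d/n = 45·276/425 = 29.2235; b·c/n = 37·67/425 = 5.8329
Stratum 3 (High): n = 609; a·d/n = 84·240/609 = 33.1034; b·c/n = 274·11/609 = 4.9491
OR_MH = (28.3520 + 29.2235 + 33.1034) / (3.7467 + 5.8329 + 4.9491) = 90.6790 / 14.5287 = 6.24135

6.24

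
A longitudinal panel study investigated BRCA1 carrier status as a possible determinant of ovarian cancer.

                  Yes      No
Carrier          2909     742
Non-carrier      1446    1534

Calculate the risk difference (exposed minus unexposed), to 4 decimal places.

Cells: a = 2909, b = 742, c = 1446, d = 1534.
Risk in exposed = 2909/3651 = 0.796768; risk in unexposed = 1446/2980 = 0.485235.
Risk difference = 0.796768 − 0.485235 = 0.311533

0.3115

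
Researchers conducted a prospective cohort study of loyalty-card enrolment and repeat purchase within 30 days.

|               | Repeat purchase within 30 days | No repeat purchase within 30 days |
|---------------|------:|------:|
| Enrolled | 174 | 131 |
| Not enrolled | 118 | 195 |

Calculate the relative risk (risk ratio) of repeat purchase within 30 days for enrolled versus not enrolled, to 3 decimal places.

1.513

Cells: a = 174, b = 131, c = 118, d = 195.
Risk in exposed = 174/305 = 0.57049; risk in unexposed = 118/313 = 0.37700.
RR = 0.57049 / 0.37700 = 1.51325
The risk among the exposed is 1.51 times that among the unexposed.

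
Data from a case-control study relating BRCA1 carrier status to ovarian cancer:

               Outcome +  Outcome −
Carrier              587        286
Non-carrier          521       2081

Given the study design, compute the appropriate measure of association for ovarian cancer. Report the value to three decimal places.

8.198

Cells: a = 587, b = 286, c = 521, d = 2081.
This is a case-control study: participants were sampled on outcome status, so risks in the source population cannot be estimated directly — relative risk is not valid here. The odds ratio is the appropriate measure.
OR = (a·d)/(b·c) = (587 × 2081) / (286 × 521) = 1221547 / 149006 = 8.19797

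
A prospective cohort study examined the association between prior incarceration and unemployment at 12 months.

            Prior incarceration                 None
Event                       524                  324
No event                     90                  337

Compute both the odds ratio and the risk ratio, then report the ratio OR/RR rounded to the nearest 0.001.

Reading the table with exposure as columns: a = 524 (Prior incarceration, case), b = 90 (Prior incarceration, non-case), c = 324 (None, case), d = 337.
OR = (524·337)/(90·324) = 176588/29160 = 6.05583
Risk in exposed = 524/614 = 0.85342; risk in unexposed = 324/661 = 0.49017; RR = 1.74108
OR/RR = 6.05583 / 1.74108 = 3.47820
The outcome is not rare, so the OR lies further from 1 than the RR.

3.478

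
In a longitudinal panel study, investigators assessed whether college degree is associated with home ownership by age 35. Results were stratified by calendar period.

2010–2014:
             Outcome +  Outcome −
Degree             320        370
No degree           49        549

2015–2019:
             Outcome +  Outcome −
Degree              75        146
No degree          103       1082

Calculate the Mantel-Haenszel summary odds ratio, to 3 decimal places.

OR_MH = Σ(aᵢdᵢ/nᵢ) / Σ(bᵢcᵢ/nᵢ), where nᵢ is the stratum total.
Stratum 1 (2010–2014): n = 1288; a·d/n = 320·549/1288 = 136.3975; b·c/n = 370·49/1288 = 14.0761
Stratum 2 (2015–2019): n = 1406; a·d/n = 75·1082/1406 = 57.7169; b·c/n = 146·103/1406 = 10.6956
OR_MH = (136.3975 + 57.7169) / (14.0761 + 10.6956) = 194.1144 / 24.7717 = 7.83614

7.836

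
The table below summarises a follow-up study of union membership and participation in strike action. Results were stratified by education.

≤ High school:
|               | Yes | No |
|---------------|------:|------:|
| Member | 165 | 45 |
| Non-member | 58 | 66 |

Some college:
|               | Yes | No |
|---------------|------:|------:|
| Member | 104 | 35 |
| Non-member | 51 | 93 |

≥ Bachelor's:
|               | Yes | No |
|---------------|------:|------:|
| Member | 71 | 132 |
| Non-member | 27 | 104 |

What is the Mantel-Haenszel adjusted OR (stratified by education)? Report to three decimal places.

3.585

OR_MH = Σ(aᵢdᵢ/nᵢ) / Σ(bᵢcᵢ/nᵢ), where nᵢ is the stratum total.
Stratum 1 (≤ High school): n = 334; a·d/n = 165·66/334 = 32.6048; b·c/n = 45·58/334 = 7.8144
Stratum 2 (Some college): n = 283; a·d/n = 104·93/283 = 34.1767; b·c/n = 35·51/283 = 6.3074
Stratum 3 (≥ Bachelor's): n = 334; a·d/n = 71·104/334 = 22.1078; b·c/n = 132·27/334 = 10.6707
OR_MH = (32.6048 + 34.1767 + 22.1078) / (7.8144 + 6.3074 + 10.6707) = 88.8893 / 24.7925 = 3.58534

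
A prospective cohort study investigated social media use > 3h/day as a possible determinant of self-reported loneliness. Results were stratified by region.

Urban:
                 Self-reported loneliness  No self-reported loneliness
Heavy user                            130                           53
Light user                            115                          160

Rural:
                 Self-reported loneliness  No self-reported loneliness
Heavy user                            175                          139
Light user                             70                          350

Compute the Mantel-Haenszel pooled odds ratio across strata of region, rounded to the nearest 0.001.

4.851

OR_MH = Σ(aᵢdᵢ/nᵢ) / Σ(bᵢcᵢ/nᵢ), where nᵢ is the stratum total.
Stratum 1 (Urban): n = 458; a·d/n = 130·160/458 = 45.4148; b·c/n = 53·115/458 = 13.3079
Stratum 2 (Rural): n = 734; a·d/n = 175·350/734 = 83.4469; b·c/n = 139·70/734 = 13.2561
OR_MH = (45.4148 + 83.4469) / (13.3079 + 13.2561) = 128.8617 / 26.5640 = 4.85099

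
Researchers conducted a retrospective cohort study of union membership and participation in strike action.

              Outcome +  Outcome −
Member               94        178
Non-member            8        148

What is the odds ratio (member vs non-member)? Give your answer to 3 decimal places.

Cells: a = 94, b = 178, c = 8, d = 148.
OR = (a·d)/(b·c) = (94 × 148) / (178 × 8) = 13912 / 1424 = 9.76966
The odds of participation in strike action are about 9.77 times as high in the member group.

9.770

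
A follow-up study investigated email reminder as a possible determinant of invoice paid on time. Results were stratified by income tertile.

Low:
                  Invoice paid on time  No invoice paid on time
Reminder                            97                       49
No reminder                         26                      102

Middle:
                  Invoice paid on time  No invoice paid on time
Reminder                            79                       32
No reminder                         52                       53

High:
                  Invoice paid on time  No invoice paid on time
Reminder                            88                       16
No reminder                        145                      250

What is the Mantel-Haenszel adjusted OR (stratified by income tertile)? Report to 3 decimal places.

OR_MH = Σ(aᵢdᵢ/nᵢ) / Σ(bᵢcᵢ/nᵢ), where nᵢ is the stratum total.
Stratum 1 (Low): n = 274; a·d/n = 97·102/274 = 36.1095; b·c/n = 49·26/274 = 4.6496
Stratum 2 (Middle): n = 216; a·d/n = 79·53/216 = 19.3843; b·c/n = 32·52/216 = 7.7037
Stratum 3 (High): n = 499; a·d/n = 88·250/499 = 44.0882; b·c/n = 16·145/499 = 4.6493
OR_MH = (36.1095 + 19.3843 + 44.0882) / (4.6496 + 7.7037 + 4.6493) = 99.5819 / 17.0026 = 5.85685

5.857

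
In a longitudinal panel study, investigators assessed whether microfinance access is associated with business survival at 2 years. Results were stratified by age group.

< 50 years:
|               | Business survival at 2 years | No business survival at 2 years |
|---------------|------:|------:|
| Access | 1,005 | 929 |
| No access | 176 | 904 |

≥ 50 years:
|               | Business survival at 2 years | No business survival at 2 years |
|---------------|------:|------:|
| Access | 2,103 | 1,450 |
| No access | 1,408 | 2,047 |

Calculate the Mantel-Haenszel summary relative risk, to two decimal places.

1.69

RR_MH = Σ(aᵢ·n₀ᵢ/nᵢ) / Σ(cᵢ·n₁ᵢ/nᵢ), with n₁ᵢ = aᵢ+bᵢ (exposed), n₀ᵢ = cᵢ+dᵢ (unexposed), nᵢ = n₁ᵢ+n₀ᵢ.
Stratum 1 (< 50 years): n₁ = 1934, n₀ = 1080, n = 3014; a·n₀/n = 1005·1080/3014 = 360.1194; c·n₁/n = 176·1934/3014 = 112.9343
Stratum 2 (≥ 50 years): n₁ = 3553, n₀ = 3455, n = 7008; a·n₀/n = 2103·3455/7008 = 1036.7958; c·n₁/n = 1408·3553/7008 = 713.8447
RR_MH = (360.1194 + 1036.7958) / (112.9343 + 713.8447) = 1396.9152 / 826.7791 = 1.68959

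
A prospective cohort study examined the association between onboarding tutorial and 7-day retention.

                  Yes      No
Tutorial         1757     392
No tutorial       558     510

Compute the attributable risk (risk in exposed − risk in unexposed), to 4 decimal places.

Cells: a = 1757, b = 392, c = 558, d = 510.
Risk in exposed = 1757/2149 = 0.817590; risk in unexposed = 558/1068 = 0.522472.
Risk difference = 0.817590 − 0.522472 = 0.295118

0.2951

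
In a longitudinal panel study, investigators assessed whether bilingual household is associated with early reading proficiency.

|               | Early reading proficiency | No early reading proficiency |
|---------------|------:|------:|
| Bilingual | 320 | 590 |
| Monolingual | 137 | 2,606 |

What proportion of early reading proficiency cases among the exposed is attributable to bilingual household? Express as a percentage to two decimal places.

Cells: a = 320, b = 590, c = 137, d = 2606.
Risk in exposed = 320/910 = 0.35165; risk in unexposed = 137/2743 = 0.04995.
RR = 0.35165/0.04995 = 7.04067
AR% = (RR − 1)/RR × 100 = (7.04067 − 1)/7.04067 × 100 = 85.7968%

85.80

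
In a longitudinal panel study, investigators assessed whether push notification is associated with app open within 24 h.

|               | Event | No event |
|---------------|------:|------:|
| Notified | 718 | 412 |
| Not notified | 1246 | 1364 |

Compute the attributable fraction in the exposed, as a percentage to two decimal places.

24.87

Cells: a = 718, b = 412, c = 1246, d = 1364.
Risk in exposed = 718/1130 = 0.63540; risk in unexposed = 1246/2610 = 0.47739.
RR = 0.63540/0.47739 = 1.33097
AR% = (RR − 1)/RR × 100 = (1.33097 − 1)/1.33097 × 100 = 24.8669%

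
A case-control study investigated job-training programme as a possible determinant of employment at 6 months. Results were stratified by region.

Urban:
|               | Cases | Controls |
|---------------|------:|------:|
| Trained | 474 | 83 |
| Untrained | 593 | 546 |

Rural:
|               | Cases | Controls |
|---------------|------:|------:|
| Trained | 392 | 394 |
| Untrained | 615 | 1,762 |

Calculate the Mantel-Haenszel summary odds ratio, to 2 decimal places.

OR_MH = Σ(aᵢdᵢ/nᵢ) / Σ(bᵢcᵢ/nᵢ), where nᵢ is the stratum total.
Stratum 1 (Urban): n = 1696; a·d/n = 474·546/1696 = 152.5967; b·c/n = 83·593/1696 = 29.0206
Stratum 2 (Rural): n = 3163; a·d/n = 392·1762/3163 = 218.3699; b·c/n = 394·615/3163 = 76.6077
OR_MH = (152.5967 + 218.3699) / (29.0206 + 76.6077) = 370.9666 / 105.6283 = 3.51200

3.51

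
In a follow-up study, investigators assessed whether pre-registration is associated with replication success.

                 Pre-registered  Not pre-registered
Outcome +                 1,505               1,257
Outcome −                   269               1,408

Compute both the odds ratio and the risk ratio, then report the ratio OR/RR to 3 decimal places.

3.484

Reading the table with exposure as columns: a = 1505 (Pre-registered, case), b = 269 (Pre-registered, non-case), c = 1257 (Not pre-registered, case), d = 1408.
OR = (1505·1408)/(269·1257) = 2119040/338133 = 6.26688
Risk in exposed = 1505/1774 = 0.84837; risk in unexposed = 1257/2665 = 0.47167; RR = 1.79864
OR/RR = 6.26688 / 1.79864 = 3.48423
The outcome is not rare, so the OR lies further from 1 than the RR.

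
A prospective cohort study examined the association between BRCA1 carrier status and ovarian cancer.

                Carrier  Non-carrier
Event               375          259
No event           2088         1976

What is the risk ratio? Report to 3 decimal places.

Reading the table with exposure as columns: a = 375 (Carrier, case), b = 2088 (Carrier, non-case), c = 259 (Non-carrier, case), d = 1976.
Risk in exposed = 375/2463 = 0.15225; risk in unexposed = 259/2235 = 0.11588.
RR = 0.15225 / 0.11588 = 1.31385
The risk among the exposed is 1.31 times that among the unexposed.

1.314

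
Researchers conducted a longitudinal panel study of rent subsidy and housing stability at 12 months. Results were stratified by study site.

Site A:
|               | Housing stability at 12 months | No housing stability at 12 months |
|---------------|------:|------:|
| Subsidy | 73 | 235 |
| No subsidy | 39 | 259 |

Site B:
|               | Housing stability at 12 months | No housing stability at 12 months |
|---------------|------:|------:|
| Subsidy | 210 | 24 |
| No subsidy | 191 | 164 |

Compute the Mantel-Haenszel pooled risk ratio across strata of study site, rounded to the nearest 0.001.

RR_MH = Σ(aᵢ·n₀ᵢ/nᵢ) / Σ(cᵢ·n₁ᵢ/nᵢ), with n₁ᵢ = aᵢ+bᵢ (exposed), n₀ᵢ = cᵢ+dᵢ (unexposed), nᵢ = n₁ᵢ+n₀ᵢ.
Stratum 1 (Site A): n₁ = 308, n₀ = 298, n = 606; a·n₀/n = 73·298/606 = 35.8977; c·n₁/n = 39·308/606 = 19.8218
Stratum 2 (Site B): n₁ = 234, n₀ = 355, n = 589; a·n₀/n = 210·355/589 = 126.5705; c·n₁/n = 191·234/589 = 75.8812
RR_MH = (35.8977 + 126.5705) / (19.8218 + 75.8812) = 162.4681 / 95.7029 = 1.69763

1.698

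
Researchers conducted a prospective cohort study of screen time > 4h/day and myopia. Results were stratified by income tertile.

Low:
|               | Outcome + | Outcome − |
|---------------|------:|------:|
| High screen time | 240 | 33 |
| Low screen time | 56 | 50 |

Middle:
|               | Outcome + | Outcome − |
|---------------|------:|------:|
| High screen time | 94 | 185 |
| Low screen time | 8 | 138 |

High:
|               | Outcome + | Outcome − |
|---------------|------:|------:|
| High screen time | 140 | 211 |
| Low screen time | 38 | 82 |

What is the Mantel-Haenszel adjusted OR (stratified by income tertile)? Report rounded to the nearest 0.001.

3.410

OR_MH = Σ(aᵢdᵢ/nᵢ) / Σ(bᵢcᵢ/nᵢ), where nᵢ is the stratum total.
Stratum 1 (Low): n = 379; a·d/n = 240·50/379 = 31.6623; b·c/n = 33·56/379 = 4.8760
Stratum 2 (Middle): n = 425; a·d/n = 94·138/425 = 30.5224; b·c/n = 185·8/425 = 3.4824
Stratum 3 (High): n = 471; a·d/n = 140·82/471 = 24.3737; b·c/n = 211·38/471 = 17.0234
OR_MH = (31.6623 + 30.5224 + 24.3737) / (4.8760 + 3.4824 + 17.0234) = 86.5583 / 25.3817 = 3.41026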